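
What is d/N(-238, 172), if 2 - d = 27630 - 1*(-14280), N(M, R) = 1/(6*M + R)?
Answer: 52636448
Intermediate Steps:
N(M, R) = 1/(R + 6*M)
d = -41908 (d = 2 - (27630 - 1*(-14280)) = 2 - (27630 + 14280) = 2 - 1*41910 = 2 - 41910 = -41908)
d/N(-238, 172) = -41908/(1/(172 + 6*(-238))) = -41908/(1/(172 - 1428)) = -41908/(1/(-1256)) = -41908/(-1/1256) = -41908*(-1256) = 52636448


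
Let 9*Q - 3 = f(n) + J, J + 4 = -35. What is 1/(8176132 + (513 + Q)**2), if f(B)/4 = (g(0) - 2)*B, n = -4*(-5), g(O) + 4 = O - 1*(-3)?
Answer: 9/75678997 ≈ 1.1892e-7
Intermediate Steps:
g(O) = -1 + O (g(O) = -4 + (O - 1*(-3)) = -4 + (O + 3) = -4 + (3 + O) = -1 + O)
n = 20
J = -39 (J = -4 - 35 = -39)
f(B) = -12*B (f(B) = 4*(((-1 + 0) - 2)*B) = 4*((-1 - 2)*B) = 4*(-3*B) = -12*B)
Q = -92/3 (Q = 1/3 + (-12*20 - 39)/9 = 1/3 + (-240 - 39)/9 = 1/3 + (1/9)*(-279) = 1/3 - 31 = -92/3 ≈ -30.667)
1/(8176132 + (513 + Q)**2) = 1/(8176132 + (513 - 92/3)**2) = 1/(8176132 + (1447/3)**2) = 1/(8176132 + 2093809/9) = 1/(75678997/9) = 9/75678997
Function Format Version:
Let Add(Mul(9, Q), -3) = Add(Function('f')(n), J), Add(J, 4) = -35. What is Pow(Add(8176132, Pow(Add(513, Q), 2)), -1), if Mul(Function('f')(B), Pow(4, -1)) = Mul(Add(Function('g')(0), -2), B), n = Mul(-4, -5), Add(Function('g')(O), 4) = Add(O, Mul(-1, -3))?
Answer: Rational(9, 75678997) ≈ 1.1892e-7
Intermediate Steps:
Function('g')(O) = Add(-1, O) (Function('g')(O) = Add(-4, Add(O, Mul(-1, -3))) = Add(-4, Add(O, 3)) = Add(-4, Add(3, O)) = Add(-1, O))
n = 20
J = -39 (J = Add(-4, -35) = -39)
Function('f')(B) = Mul(-12, B) (Function('f')(B) = Mul(4, Mul(Add(Add(-1, 0), -2), B)) = Mul(4, Mul(Add(-1, -2), B)) = Mul(4, Mul(-3, B)) = Mul(-12, B))
Q = Rational(-92, 3) (Q = Add(Rational(1, 3), Mul(Rational(1, 9), Add(Mul(-12, 20), -39))) = Add(Rational(1, 3), Mul(Rational(1, 9), Add(-240, -39))) = Add(Rational(1, 3), Mul(Rational(1, 9), -279)) = Add(Rational(1, 3), -31) = Rational(-92, 3) ≈ -30.667)
Pow(Add(8176132, Pow(Add(513, Q), 2)), -1) = Pow(Add(8176132, Pow(Add(513, Rational(-92, 3)), 2)), -1) = Pow(Add(8176132, Pow(Rational(1447, 3), 2)), -1) = Pow(Add(8176132, Rational(2093809, 9)), -1) = Pow(Rational(75678997, 9), -1) = Rational(9, 75678997)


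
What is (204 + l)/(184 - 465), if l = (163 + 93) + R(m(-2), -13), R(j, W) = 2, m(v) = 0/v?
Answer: -462/281 ≈ -1.6441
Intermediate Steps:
m(v) = 0
l = 258 (l = (163 + 93) + 2 = 256 + 2 = 258)
(204 + l)/(184 - 465) = (204 + 258)/(184 - 465) = 462/(-281) = 462*(-1/281) = -462/281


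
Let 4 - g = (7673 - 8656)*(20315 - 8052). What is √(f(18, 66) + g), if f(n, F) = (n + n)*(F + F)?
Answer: √12059285 ≈ 3472.6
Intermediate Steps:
f(n, F) = 4*F*n (f(n, F) = (2*n)*(2*F) = 4*F*n)
g = 12054533 (g = 4 - (7673 - 8656)*(20315 - 8052) = 4 - (-983)*12263 = 4 - 1*(-12054529) = 4 + 12054529 = 12054533)
√(f(18, 66) + g) = √(4*66*18 + 12054533) = √(4752 + 12054533) = √12059285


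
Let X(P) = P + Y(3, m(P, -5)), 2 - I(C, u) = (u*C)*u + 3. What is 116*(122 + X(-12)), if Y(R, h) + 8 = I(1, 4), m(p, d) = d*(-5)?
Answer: 9860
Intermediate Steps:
I(C, u) = -1 - C*u**2 (I(C, u) = 2 - ((u*C)*u + 3) = 2 - ((C*u)*u + 3) = 2 - (C*u**2 + 3) = 2 - (3 + C*u**2) = 2 + (-3 - C*u**2) = -1 - C*u**2)
m(p, d) = -5*d
Y(R, h) = -25 (Y(R, h) = -8 + (-1 - 1*1*4**2) = -8 + (-1 - 1*1*16) = -8 + (-1 - 16) = -8 - 17 = -25)
X(P) = -25 + P (X(P) = P - 25 = -25 + P)
116*(122 + X(-12)) = 116*(122 + (-25 - 12)) = 116*(122 - 37) = 116*85 = 9860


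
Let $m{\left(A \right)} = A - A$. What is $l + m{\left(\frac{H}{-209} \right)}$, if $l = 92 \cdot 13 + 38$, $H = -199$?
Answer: $1234$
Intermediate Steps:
$m{\left(A \right)} = 0$
$l = 1234$ ($l = 1196 + 38 = 1234$)
$l + m{\left(\frac{H}{-209} \right)} = 1234 + 0 = 1234$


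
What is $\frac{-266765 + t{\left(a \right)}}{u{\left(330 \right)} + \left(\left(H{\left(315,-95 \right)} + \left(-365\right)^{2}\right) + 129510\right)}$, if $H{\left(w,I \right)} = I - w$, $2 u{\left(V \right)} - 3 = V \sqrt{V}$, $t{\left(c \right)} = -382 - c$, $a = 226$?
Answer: $- \frac{280556093138}{275224833409} + \frac{176466180 \sqrt{330}}{275224833409} \approx -1.0077$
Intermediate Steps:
$u{\left(V \right)} = \frac{3}{2} + \frac{V^{\frac{3}{2}}}{2}$ ($u{\left(V \right)} = \frac{3}{2} + \frac{V \sqrt{V}}{2} = \frac{3}{2} + \frac{V^{\frac{3}{2}}}{2}$)
$\frac{-266765 + t{\left(a \right)}}{u{\left(330 \right)} + \left(\left(H{\left(315,-95 \right)} + \left(-365\right)^{2}\right) + 129510\right)} = \frac{-266765 - 608}{\left(\frac{3}{2} + \frac{330^{\frac{3}{2}}}{2}\right) + \left(\left(\left(-95 - 315\right) + \left(-365\right)^{2}\right) + 129510\right)} = \frac{-266765 - 608}{\left(\frac{3}{2} + \frac{330 \sqrt{330}}{2}\right) + \left(\left(\left(-95 - 315\right) + 133225\right) + 129510\right)} = \frac{-266765 - 608}{\left(\frac{3}{2} + 165 \sqrt{330}\right) + \left(\left(-410 + 133225\right) + 129510\right)} = - \frac{267373}{\left(\frac{3}{2} + 165 \sqrt{330}\right) + \left(132815 + 129510\right)} = - \frac{267373}{\left(\frac{3}{2} + 165 \sqrt{330}\right) + 262325} = - \frac{267373}{\frac{524653}{2} + 165 \sqrt{330}}$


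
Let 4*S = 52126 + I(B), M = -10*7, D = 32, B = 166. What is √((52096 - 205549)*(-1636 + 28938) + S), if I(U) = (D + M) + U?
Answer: I*√16758242970/2 ≈ 64727.0*I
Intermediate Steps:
M = -70
I(U) = -38 + U (I(U) = (32 - 70) + U = -38 + U)
S = 26127/2 (S = (52126 + (-38 + 166))/4 = (52126 + 128)/4 = (¼)*52254 = 26127/2 ≈ 13064.)
√((52096 - 205549)*(-1636 + 28938) + S) = √((52096 - 205549)*(-1636 + 28938) + 26127/2) = √(-153453*27302 + 26127/2) = √(-4189573806 + 26127/2) = √(-8379121485/2) = I*√16758242970/2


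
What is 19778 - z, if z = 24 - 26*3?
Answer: 19832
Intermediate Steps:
z = -54 (z = 24 - 78 = -54)
19778 - z = 19778 - 1*(-54) = 19778 + 54 = 19832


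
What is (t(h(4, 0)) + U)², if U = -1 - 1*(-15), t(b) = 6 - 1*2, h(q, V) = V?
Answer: 324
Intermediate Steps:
t(b) = 4 (t(b) = 6 - 2 = 4)
U = 14 (U = -1 + 15 = 14)
(t(h(4, 0)) + U)² = (4 + 14)² = 18² = 324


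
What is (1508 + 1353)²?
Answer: 8185321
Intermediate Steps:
(1508 + 1353)² = 2861² = 8185321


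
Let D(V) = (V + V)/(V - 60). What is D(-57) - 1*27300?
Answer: -1064662/39 ≈ -27299.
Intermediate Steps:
D(V) = 2*V/(-60 + V) (D(V) = (2*V)/(-60 + V) = 2*V/(-60 + V))
D(-57) - 1*27300 = 2*(-57)/(-60 - 57) - 1*27300 = 2*(-57)/(-117) - 27300 = 2*(-57)*(-1/117) - 27300 = 38/39 - 27300 = -1064662/39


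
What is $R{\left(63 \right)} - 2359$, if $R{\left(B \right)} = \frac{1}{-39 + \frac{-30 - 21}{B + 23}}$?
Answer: $- \frac{8032481}{3405} \approx -2359.0$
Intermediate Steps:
$R{\left(B \right)} = \frac{1}{-39 - \frac{51}{23 + B}}$
$R{\left(63 \right)} - 2359 = \frac{-23 - 63}{3 \left(316 + 13 \cdot 63\right)} - 2359 = \frac{-23 - 63}{3 \left(316 + 819\right)} - 2359 = \frac{1}{3} \cdot \frac{1}{1135} \left(-86\right) - 2359 = - \frac{86}{3405} - 2359 = - \frac{8032481}{3405}$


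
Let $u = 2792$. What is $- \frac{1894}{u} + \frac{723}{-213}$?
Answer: $- \frac{403673}{99116} \approx -4.0727$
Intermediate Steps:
$- \frac{1894}{u} + \frac{723}{-213} = - \frac{1894}{2792} + \frac{723}{-213} = \left(-1894\right) \frac{1}{2792} + 723 \left(- \frac{1}{213}\right) = - \frac{947}{1396} - \frac{241}{71} = - \frac{403673}{99116}$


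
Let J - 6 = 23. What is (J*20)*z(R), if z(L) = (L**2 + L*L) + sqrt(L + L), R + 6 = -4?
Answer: 116000 + 1160*I*sqrt(5) ≈ 1.16e+5 + 2593.8*I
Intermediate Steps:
R = -10 (R = -6 - 4 = -10)
J = 29 (J = 6 + 23 = 29)
z(L) = 2*L**2 + sqrt(2)*sqrt(L) (z(L) = (L**2 + L**2) + sqrt(2*L) = 2*L**2 + sqrt(2)*sqrt(L))
(J*20)*z(R) = (29*20)*(2*(-10)**2 + sqrt(2)*sqrt(-10)) = 580*(2*100 + sqrt(2)*(I*sqrt(10))) = 580*(200 + 2*I*sqrt(5)) = 116000 + 1160*I*sqrt(5)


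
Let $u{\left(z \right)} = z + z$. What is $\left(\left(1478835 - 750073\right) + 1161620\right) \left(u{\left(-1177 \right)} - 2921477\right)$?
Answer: $-5527157493442$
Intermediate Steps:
$u{\left(z \right)} = 2 z$
$\left(\left(1478835 - 750073\right) + 1161620\right) \left(u{\left(-1177 \right)} - 2921477\right) = \left(\left(1478835 - 750073\right) + 1161620\right) \left(2 \left(-1177\right) - 2921477\right) = \left(\left(1478835 - 750073\right) + 1161620\right) \left(-2354 - 2921477\right) = \left(728762 + 1161620\right) \left(-2923831\right) = 1890382 \left(-2923831\right) = -5527157493442$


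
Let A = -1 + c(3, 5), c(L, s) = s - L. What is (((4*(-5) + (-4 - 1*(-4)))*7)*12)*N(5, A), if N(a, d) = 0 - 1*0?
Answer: 0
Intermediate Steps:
A = 1 (A = -1 + (5 - 1*3) = -1 + (5 - 3) = -1 + 2 = 1)
N(a, d) = 0 (N(a, d) = 0 + 0 = 0)
(((4*(-5) + (-4 - 1*(-4)))*7)*12)*N(5, A) = (((4*(-5) + (-4 - 1*(-4)))*7)*12)*0 = (((-20 + (-4 + 4))*7)*12)*0 = (((-20 + 0)*7)*12)*0 = (-20*7*12)*0 = -140*12*0 = -1680*0 = 0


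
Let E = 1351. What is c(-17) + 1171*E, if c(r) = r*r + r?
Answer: 1582293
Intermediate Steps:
c(r) = r + r² (c(r) = r² + r = r + r²)
c(-17) + 1171*E = -17*(1 - 17) + 1171*1351 = -17*(-16) + 1582021 = 272 + 1582021 = 1582293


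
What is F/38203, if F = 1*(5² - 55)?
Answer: -30/38203 ≈ -0.00078528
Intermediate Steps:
F = -30 (F = 1*(25 - 55) = 1*(-30) = -30)
F/38203 = -30/38203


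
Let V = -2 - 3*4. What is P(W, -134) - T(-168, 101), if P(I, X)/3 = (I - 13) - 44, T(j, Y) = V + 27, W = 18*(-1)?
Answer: -238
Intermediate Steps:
V = -14 (V = -2 - 12 = -14)
W = -18
T(j, Y) = 13 (T(j, Y) = -14 + 27 = 13)
P(I, X) = -171 + 3*I (P(I, X) = 3*((I - 13) - 44) = 3*((-13 + I) - 44) = 3*(-57 + I) = -171 + 3*I)
P(W, -134) - T(-168, 101) = (-171 + 3*(-18)) - 1*13 = (-171 - 54) - 13 = -225 - 13 = -238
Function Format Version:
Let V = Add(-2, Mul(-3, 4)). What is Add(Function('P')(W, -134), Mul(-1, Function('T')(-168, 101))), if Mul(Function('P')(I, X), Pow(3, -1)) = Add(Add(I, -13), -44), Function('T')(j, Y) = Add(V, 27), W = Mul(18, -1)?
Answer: -238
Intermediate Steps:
V = -14 (V = Add(-2, -12) = -14)
W = -18
Function('T')(j, Y) = 13 (Function('T')(j, Y) = Add(-14, 27) = 13)
Function('P')(I, X) = Add(-171, Mul(3, I)) (Function('P')(I, X) = Mul(3, Add(Add(I, -13), -44)) = Mul(3, Add(Add(-13, I), -44)) = Mul(3, Add(-57, I)) = Add(-171, Mul(3, I)))
Add(Function('P')(W, -134), Mul(-1, Function('T')(-168, 101))) = Add(Add(-171, Mul(3, -18)), Mul(-1, 13)) = Add(Add(-171, -54), -13) = Add(-225, -13) = -238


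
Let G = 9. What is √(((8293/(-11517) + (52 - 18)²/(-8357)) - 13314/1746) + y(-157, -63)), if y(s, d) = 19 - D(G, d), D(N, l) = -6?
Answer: √1439569189507398747171/9336014193 ≈ 4.0640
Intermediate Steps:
y(s, d) = 25 (y(s, d) = 19 - 1*(-6) = 19 + 6 = 25)
√(((8293/(-11517) + (52 - 18)²/(-8357)) - 13314/1746) + y(-157, -63)) = √(((8293/(-11517) + (52 - 18)²/(-8357)) - 13314/1746) + 25) = √(((8293*(-1/11517) + 34²*(-1/8357)) - 13314/1746) + 25) = √(((-8293/11517 + 1156*(-1/8357)) - 1*2219/291) + 25) = √(((-8293/11517 - 1156/8357) - 2219/291) + 25) = √((-82618253/96247569 - 2219/291) + 25) = √(-79205089078/9336014193 + 25) = √(154195265747/9336014193) = √1439569189507398747171/9336014193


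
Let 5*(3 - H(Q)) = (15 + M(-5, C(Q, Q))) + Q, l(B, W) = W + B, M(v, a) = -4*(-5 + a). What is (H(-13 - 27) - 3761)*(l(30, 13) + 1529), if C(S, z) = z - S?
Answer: -5906004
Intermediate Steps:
M(v, a) = 20 - 4*a
l(B, W) = B + W
H(Q) = -4 - Q/5 (H(Q) = 3 - ((15 + (20 - 4*(Q - Q))) + Q)/5 = 3 - ((15 + (20 - 4*0)) + Q)/5 = 3 - ((15 + (20 + 0)) + Q)/5 = 3 - ((15 + 20) + Q)/5 = 3 - (35 + Q)/5 = 3 + (-7 - Q/5) = -4 - Q/5)
(H(-13 - 27) - 3761)*(l(30, 13) + 1529) = ((-4 - (-13 - 27)/5) - 3761)*((30 + 13) + 1529) = ((-4 - 1/5*(-40)) - 3761)*(43 + 1529) = ((-4 + 8) - 3761)*1572 = (4 - 3761)*1572 = -3757*1572 = -5906004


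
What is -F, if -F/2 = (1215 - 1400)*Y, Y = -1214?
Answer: 449180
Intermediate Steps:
F = -449180 (F = -2*(1215 - 1400)*(-1214) = -(-370)*(-1214) = -2*224590 = -449180)
-F = -1*(-449180) = 449180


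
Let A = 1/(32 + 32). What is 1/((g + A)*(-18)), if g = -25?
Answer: 32/14391 ≈ 0.0022236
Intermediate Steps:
A = 1/64 ≈ 0.015625
1/((g + A)*(-18)) = 1/((-25 + 1/64)*(-18)) = 1/(-1599/64*(-18)) = 1/(14391/32) = 32/14391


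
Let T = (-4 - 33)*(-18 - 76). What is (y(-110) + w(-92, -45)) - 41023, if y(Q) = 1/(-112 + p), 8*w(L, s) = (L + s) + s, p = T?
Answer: -276319987/6732 ≈ -41046.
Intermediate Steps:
T = 3478 (T = -37*(-94) = 3478)
p = 3478
w(L, s) = s/4 + L/8 (w(L, s) = ((L + s) + s)/8 = (L + 2*s)/8 = s/4 + L/8)
y(Q) = 1/3366 (y(Q) = 1/(-112 + 3478) = 1/3366)
(y(-110) + w(-92, -45)) - 41023 = (1/3366 + ((¼)*(-45) + (⅛)*(-92))) - 41023 = (1/3366 + (-45/4 - 23/2)) - 41023 = (1/3366 - 91/4) - 41023 = -153151/6732 - 41023 = -276319987/6732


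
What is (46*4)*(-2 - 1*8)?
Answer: -1840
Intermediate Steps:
(46*4)*(-2 - 1*8) = 184*(-2 - 8) = 184*(-10) = -1840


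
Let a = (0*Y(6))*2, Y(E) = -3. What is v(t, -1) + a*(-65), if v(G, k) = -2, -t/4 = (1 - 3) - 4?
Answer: -2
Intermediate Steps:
t = 24 (t = -4*((1 - 3) - 4) = -4*(-2 - 4) = -4*(-6) = 24)
a = 0 (a = (0*(-3))*2 = 0*2 = 0)
v(t, -1) + a*(-65) = -2 + 0*(-65) = -2 + 0 = -2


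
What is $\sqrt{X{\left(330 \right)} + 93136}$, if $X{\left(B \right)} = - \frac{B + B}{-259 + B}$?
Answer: $\frac{2 \sqrt{117362929}}{71} \approx 305.17$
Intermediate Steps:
$X{\left(B \right)} = - \frac{2 B}{-259 + B}$
$\sqrt{X{\left(330 \right)} + 93136} = \sqrt{\left(-2\right) 330 \frac{1}{-259 + 330} + 93136} = \sqrt{\left(-2\right) 330 \cdot \frac{1}{71} + 93136} = \sqrt{- \frac{660}{71} + 93136} = \sqrt{\frac{6611996}{71}} = \frac{2 \sqrt{117362929}}{71}$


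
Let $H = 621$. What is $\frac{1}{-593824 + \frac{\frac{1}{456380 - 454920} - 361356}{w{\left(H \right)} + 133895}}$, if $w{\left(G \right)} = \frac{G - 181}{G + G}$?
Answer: $- \frac{121397561900}{72089113424735939} \approx -1.684 \cdot 10^{-6}$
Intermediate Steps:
$w{\left(G \right)} = \frac{-181 + G}{2 G}$
$\frac{1}{-593824 + \frac{\frac{1}{456380 - 454920} - 361356}{w{\left(H \right)} + 133895}} = \frac{1}{-593824 + \frac{\frac{1}{456380 - 454920} - 361356}{\frac{-181 + 621}{2 \cdot 621} + 133895}} = \frac{1}{-593824 + \frac{\frac{1}{1460} - 361356}{\frac{1}{2} \cdot \frac{1}{621} \cdot 440 + 133895}} = \frac{1}{-593824 + \frac{\frac{1}{1460} - 361356}{\frac{220}{621} + 133895}} = \frac{1}{-593824 - \frac{527579759}{1460 \cdot \frac{83149015}{621}}} = \frac{1}{-593824 - \frac{327627030339}{121397561900}} = \frac{1}{- \frac{72089113424735939}{121397561900}} = - \frac{121397561900}{72089113424735939}$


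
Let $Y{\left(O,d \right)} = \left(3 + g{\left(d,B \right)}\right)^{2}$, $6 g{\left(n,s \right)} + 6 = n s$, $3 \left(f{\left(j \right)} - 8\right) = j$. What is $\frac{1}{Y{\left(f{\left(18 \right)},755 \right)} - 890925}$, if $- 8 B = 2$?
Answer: $- \frac{576}{512672951} \approx -1.1235 \cdot 10^{-6}$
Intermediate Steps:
$B = - \frac{1}{4}$ ($B = \left(- \frac{1}{8}\right) 2 = - \frac{1}{4} \approx -0.25$)
$f{\left(j \right)} = 8 + \frac{j}{3}$
$g{\left(n,s \right)} = -1 + \frac{n s}{6}$
$Y{\left(O,d \right)} = \left(2 - \frac{d}{24}\right)^{2}$ ($Y{\left(O,d \right)} = \left(3 + \left(-1 + \frac{1}{6} d \left(- \frac{1}{4}\right)\right)\right)^{2} = \left(3 - \left(1 + \frac{d}{24}\right)\right)^{2} = \left(2 - \frac{d}{24}\right)^{2}$)
$\frac{1}{Y{\left(f{\left(18 \right)},755 \right)} - 890925} = \frac{1}{\frac{\left(48 - 755\right)^{2}}{576} - 890925} = \frac{1}{\frac{\left(-707\right)^{2}}{576} - 890925} = \frac{1}{\frac{1}{576} \cdot 499849 - 890925} = \frac{1}{\frac{499849}{576} - 890925} = \frac{1}{- \frac{512672951}{576}} = - \frac{576}{512672951}$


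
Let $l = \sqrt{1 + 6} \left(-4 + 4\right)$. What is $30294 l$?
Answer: $0$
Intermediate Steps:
$l = 0$ ($l = \sqrt{7} \cdot 0 = 0$)
$30294 l = 30294 \cdot 0 = 0$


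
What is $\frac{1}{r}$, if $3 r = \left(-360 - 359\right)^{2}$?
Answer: $\frac{3}{516961} \approx 5.8031 \cdot 10^{-6}$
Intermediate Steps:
$r = \frac{516961}{3}$ ($r = \frac{\left(-360 - 359\right)^{2}}{3} = \frac{\left(-719\right)^{2}}{3} = \frac{1}{3} \cdot 516961 = \frac{516961}{3} \approx 1.7232 \cdot 10^{5}$)
$\frac{1}{r} = \frac{1}{\frac{516961}{3}} = \frac{3}{516961}$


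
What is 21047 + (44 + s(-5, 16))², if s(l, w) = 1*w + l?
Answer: 24072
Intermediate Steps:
s(l, w) = l + w (s(l, w) = w + l = l + w)
21047 + (44 + s(-5, 16))² = 21047 + (44 + (-5 + 16))² = 21047 + (44 + 11)² = 21047 + 55² = 21047 + 3025 = 24072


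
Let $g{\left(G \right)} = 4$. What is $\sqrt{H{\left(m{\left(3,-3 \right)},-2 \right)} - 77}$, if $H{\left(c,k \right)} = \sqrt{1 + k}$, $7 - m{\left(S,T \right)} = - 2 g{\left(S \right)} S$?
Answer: $\sqrt{-77 + i} \approx 0.05698 + 8.7751 i$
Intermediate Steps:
$m{\left(S,T \right)} = 7 + 8 S$ ($m{\left(S,T \right)} = 7 - \left(-2\right) 4 S = 7 - - 8 S = 7 + 8 S$)
$\sqrt{H{\left(m{\left(3,-3 \right)},-2 \right)} - 77} = \sqrt{\sqrt{1 - 2} - 77} = \sqrt{\sqrt{-1} - 77} = \sqrt{i - 77} = \sqrt{-77 + i}$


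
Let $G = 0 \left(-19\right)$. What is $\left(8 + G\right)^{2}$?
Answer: $64$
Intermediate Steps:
$G = 0$
$\left(8 + G\right)^{2} = \left(8 + 0\right)^{2} = 8^{2} = 64$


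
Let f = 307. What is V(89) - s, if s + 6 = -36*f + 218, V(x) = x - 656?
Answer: 10273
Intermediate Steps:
V(x) = -656 + x
s = -10840 (s = -6 + (-36*307 + 218) = -6 + (-11052 + 218) = -6 - 10834 = -10840)
V(89) - s = (-656 + 89) - 1*(-10840) = -567 + 10840 = 10273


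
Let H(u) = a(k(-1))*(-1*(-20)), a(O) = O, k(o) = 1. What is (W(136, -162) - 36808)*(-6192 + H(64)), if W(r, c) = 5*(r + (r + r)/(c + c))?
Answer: 18063641776/81 ≈ 2.2301e+8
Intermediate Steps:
H(u) = 20 (H(u) = 1*(-1*(-20)) = 1*20 = 20)
W(r, c) = 5*r + 5*r/c (W(r, c) = 5*(r + (2*r)/((2*c))) = 5*(r + (2*r)*(1/(2*c))) = 5*(r + r/c) = 5*r + 5*r/c)
(W(136, -162) - 36808)*(-6192 + H(64)) = (5*136*(1 - 162)/(-162) - 36808)*(-6192 + 20) = (5*136*(-1/162)*(-161) - 36808)*(-6172) = (54740/81 - 36808)*(-6172) = -2926708/81*(-6172) = 18063641776/81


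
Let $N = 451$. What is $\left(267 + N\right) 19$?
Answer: $13642$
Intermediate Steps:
$\left(267 + N\right) 19 = \left(267 + 451\right) 19 = 718 \cdot 19 = 13642$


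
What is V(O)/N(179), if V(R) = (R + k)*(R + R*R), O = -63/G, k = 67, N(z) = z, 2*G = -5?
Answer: 7609266/22375 ≈ 340.08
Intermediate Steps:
G = -5/2 (G = (½)*(-5) = -5/2 ≈ -2.5000)
O = 126/5 (O = -63/(-5/2) = -63*(-⅖) = 126/5 ≈ 25.200)
V(R) = (67 + R)*(R + R²) (V(R) = (R + 67)*(R + R*R) = (67 + R)*(R + R²))
V(O)/N(179) = (126*(67 + (126/5)² + 68*(126/5))/5)/179 = (126*(67 + 15876/25 + 8568/5)/5)*(1/179) = ((126/5)*(60391/25))*(1/179) = (7609266/125)*(1/179) = 7609266/22375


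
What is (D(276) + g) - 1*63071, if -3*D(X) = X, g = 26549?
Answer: -36614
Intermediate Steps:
D(X) = -X/3
(D(276) + g) - 1*63071 = (-⅓*276 + 26549) - 1*63071 = (-92 + 26549) - 63071 = 26457 - 63071 = -36614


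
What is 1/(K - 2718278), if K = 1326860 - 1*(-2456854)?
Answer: 1/1065436 ≈ 9.3858e-7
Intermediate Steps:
K = 3783714 (K = 1326860 + 2456854 = 3783714)
1/(K - 2718278) = 1/(3783714 - 2718278) = 1/1065436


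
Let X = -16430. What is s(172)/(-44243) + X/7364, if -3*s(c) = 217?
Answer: -1089569741/488708178 ≈ -2.2295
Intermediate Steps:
s(c) = -217/3 (s(c) = -1/3*217 = -217/3)
s(172)/(-44243) + X/7364 = -217/3/(-44243) - 16430/7364 = -217/3*(-1/44243) - 16430*1/7364 = 217/132729 - 8215/3682 = -1089569741/488708178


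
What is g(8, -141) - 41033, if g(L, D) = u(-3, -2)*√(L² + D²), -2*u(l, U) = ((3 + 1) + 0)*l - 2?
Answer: -41033 + 7*√19945 ≈ -40044.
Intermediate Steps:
u(l, U) = 1 - 2*l (u(l, U) = -(((3 + 1) + 0)*l - 2)/2 = -((4 + 0)*l - 2)/2 = -(4*l - 2)/2 = -(-2 + 4*l)/2 = 1 - 2*l)
g(L, D) = 7*√(D² + L²) (g(L, D) = (1 - 2*(-3))*√(L² + D²) = (1 + 6)*√(D² + L²) = 7*√(D² + L²))
g(8, -141) - 41033 = 7*√((-141)² + 8²) - 41033 = 7*√(19881 + 64) - 41033 = 7*√19945 - 41033 = -41033 + 7*√19945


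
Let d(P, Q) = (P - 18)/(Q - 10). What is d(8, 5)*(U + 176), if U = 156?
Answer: 664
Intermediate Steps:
d(P, Q) = (-18 + P)/(-10 + Q)
d(8, 5)*(U + 176) = ((-18 + 8)/(-10 + 5))*(156 + 176) = (-10/(-5))*332 = -⅕*(-10)*332 = 2*332 = 664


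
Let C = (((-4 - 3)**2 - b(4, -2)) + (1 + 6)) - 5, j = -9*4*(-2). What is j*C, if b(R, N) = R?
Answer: 3384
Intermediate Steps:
j = 72 (j = -36*(-2) = 72)
C = 47 (C = (((-4 - 3)**2 - 1*4) + (1 + 6)) - 5 = (((-7)**2 - 4) + 7) - 5 = ((49 - 4) + 7) - 5 = (45 + 7) - 5 = 52 - 5 = 47)
j*C = 72*47 = 3384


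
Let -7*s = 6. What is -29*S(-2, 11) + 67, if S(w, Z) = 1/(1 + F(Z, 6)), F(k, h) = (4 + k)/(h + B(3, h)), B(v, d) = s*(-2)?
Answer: 3029/53 ≈ 57.151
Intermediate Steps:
s = -6/7 (s = -⅐*6 = -6/7 ≈ -0.85714)
B(v, d) = 12/7 (B(v, d) = -6/7*(-2) = 12/7)
F(k, h) = (4 + k)/(12/7 + h) (F(k, h) = (4 + k)/(h + 12/7) = (4 + k)/(12/7 + h))
S(w, Z) = 1/(41/27 + 7*Z/54) (S(w, Z) = 1/(1 + 7*(4 + Z)/(12 + 7*6)) = 1/(1 + 7*(4 + Z)/(12 + 42)) = 1/(1 + 7*(4 + Z)/54) = 1/(1 + 7*(1/54)*(4 + Z)) = 1/(1 + (14/27 + 7*Z/54)) = 1/(41/27 + 7*Z/54))
-29*S(-2, 11) + 67 = -1566/(82 + 7*11) + 67 = -1566/(82 + 77) + 67 = -1566/159 + 67 = -29*18/53 + 67 = -522/53 + 67 = 3029/53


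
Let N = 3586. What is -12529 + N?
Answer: -8943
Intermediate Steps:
-12529 + N = -12529 + 3586 = -8943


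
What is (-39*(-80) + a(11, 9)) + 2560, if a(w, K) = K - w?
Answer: 5678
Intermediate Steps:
(-39*(-80) + a(11, 9)) + 2560 = (-39*(-80) + (9 - 1*11)) + 2560 = (3120 + (9 - 11)) + 2560 = (3120 - 2) + 2560 = 3118 + 2560 = 5678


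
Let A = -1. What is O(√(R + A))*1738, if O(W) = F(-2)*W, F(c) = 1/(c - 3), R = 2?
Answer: -1738/5 ≈ -347.60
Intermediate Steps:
F(c) = 1/(-3 + c)
O(W) = -W/5 (O(W) = W/(-3 - 2) = W/(-5) = -W/5)
O(√(R + A))*1738 = -√(2 - 1)/5*1738 = -√1/5*1738 = -⅕*1*1738 = -⅕*1738 = -1738/5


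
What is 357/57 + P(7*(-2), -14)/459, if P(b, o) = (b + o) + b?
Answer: 17941/2907 ≈ 6.1717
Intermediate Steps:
P(b, o) = o + 2*b
357/57 + P(7*(-2), -14)/459 = 357/57 + (-14 + 2*(7*(-2)))/459 = 357*(1/57) + (-14 + 2*(-14))*(1/459) = 119/19 + (-14 - 28)*(1/459) = 119/19 - 42*1/459 = 119/19 - 14/153 = 17941/2907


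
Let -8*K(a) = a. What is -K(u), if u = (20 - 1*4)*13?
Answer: 26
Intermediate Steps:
u = 208 (u = (20 - 4)*13 = 16*13 = 208)
K(a) = -a/8
-K(u) = -(-1)*208/8 = -1*(-26) = 26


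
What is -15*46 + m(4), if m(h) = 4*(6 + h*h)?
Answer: -602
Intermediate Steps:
m(h) = 24 + 4*h² (m(h) = 4*(6 + h²) = 24 + 4*h²)
-15*46 + m(4) = -15*46 + (24 + 4*4²) = -690 + (24 + 4*16) = -690 + (24 + 64) = -690 + 88 = -602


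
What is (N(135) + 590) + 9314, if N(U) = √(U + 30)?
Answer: 9904 + √165 ≈ 9916.8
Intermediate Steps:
N(U) = √(30 + U)
(N(135) + 590) + 9314 = (√(30 + 135) + 590) + 9314 = (√165 + 590) + 9314 = (590 + √165) + 9314 = 9904 + √165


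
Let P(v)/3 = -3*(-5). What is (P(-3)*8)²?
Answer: 129600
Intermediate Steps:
P(v) = 45 (P(v) = 3*(-3*(-5)) = 3*15 = 45)
(P(-3)*8)² = (45*8)² = 360² = 129600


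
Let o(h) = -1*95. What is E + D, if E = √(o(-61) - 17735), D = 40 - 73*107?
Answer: -7771 + I*√17830 ≈ -7771.0 + 133.53*I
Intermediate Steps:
o(h) = -95
D = -7771 (D = 40 - 7811 = -7771)
E = I*√17830 (E = √(-95 - 17735) = √(-17830) = I*√17830 ≈ 133.53*I)
E + D = I*√17830 - 7771 = -7771 + I*√17830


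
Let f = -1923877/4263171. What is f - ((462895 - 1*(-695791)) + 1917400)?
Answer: -13113882552583/4263171 ≈ -3.0761e+6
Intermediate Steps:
f = -1923877/4263171 (f = -1923877*1/4263171 = -1923877/4263171 ≈ -0.45128)
f - ((462895 - 1*(-695791)) + 1917400) = -1923877/4263171 - ((462895 - 1*(-695791)) + 1917400) = -1923877/4263171 - ((462895 + 695791) + 1917400) = -1923877/4263171 - (1158686 + 1917400) = -1923877/4263171 - 1*3076086 = -1923877/4263171 - 3076086 = -13113882552583/4263171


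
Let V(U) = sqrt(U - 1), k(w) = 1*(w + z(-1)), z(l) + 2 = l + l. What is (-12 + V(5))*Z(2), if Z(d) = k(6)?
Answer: -20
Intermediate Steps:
z(l) = -2 + 2*l (z(l) = -2 + (l + l) = -2 + 2*l)
k(w) = -4 + w (k(w) = 1*(w + (-2 + 2*(-1))) = 1*(w + (-2 - 2)) = 1*(w - 4) = 1*(-4 + w) = -4 + w)
V(U) = sqrt(-1 + U)
Z(d) = 2 (Z(d) = -4 + 6 = 2)
(-12 + V(5))*Z(2) = (-12 + sqrt(-1 + 5))*2 = (-12 + sqrt(4))*2 = (-12 + 2)*2 = -10*2 = -20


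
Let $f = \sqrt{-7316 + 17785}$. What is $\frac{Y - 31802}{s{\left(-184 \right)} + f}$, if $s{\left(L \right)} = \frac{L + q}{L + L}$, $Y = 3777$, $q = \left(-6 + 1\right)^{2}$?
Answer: $\frac{65591952}{56709143} - \frac{2884395776 \sqrt{29}}{56709143} \approx -272.75$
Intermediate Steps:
$q = 25$ ($q = \left(-5\right)^{2} = 25$)
$s{\left(L \right)} = \frac{25 + L}{2 L}$ ($s{\left(L \right)} = \frac{L + 25}{L + L} = \frac{25 + L}{2 L}$)
$f = 19 \sqrt{29}$ ($f = \sqrt{10469} = 19 \sqrt{29} \approx 102.32$)
$\frac{Y - 31802}{s{\left(-184 \right)} + f} = \frac{3777 - 31802}{\frac{25 - 184}{2 \left(-184\right)} + 19 \sqrt{29}} = - \frac{28025}{\frac{1}{2} \left(- \frac{1}{184}\right) \left(-159\right) + 19 \sqrt{29}} = - \frac{28025}{\frac{159}{368} + 19 \sqrt{29}}$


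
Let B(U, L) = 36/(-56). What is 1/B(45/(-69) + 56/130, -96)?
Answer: -14/9 ≈ -1.5556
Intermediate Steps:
B(U, L) = -9/14 (B(U, L) = 36*(-1/56) = -9/14)
1/B(45/(-69) + 56/130, -96) = 1/(-9/14) = -14/9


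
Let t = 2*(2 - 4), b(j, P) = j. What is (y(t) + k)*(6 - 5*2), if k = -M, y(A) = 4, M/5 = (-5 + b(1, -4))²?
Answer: 304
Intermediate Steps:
M = 80 (M = 5*(-5 + 1)² = 5*(-4)² = 5*16 = 80)
t = -4 (t = 2*(-2) = -4)
k = -80 (k = -1*80 = -80)
(y(t) + k)*(6 - 5*2) = (4 - 80)*(6 - 5*2) = -76*(6 - 10) = -76*(-4) = 304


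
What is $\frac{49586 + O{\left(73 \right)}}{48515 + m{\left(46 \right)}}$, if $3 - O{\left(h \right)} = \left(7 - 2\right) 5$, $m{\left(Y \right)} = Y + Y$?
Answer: $\frac{49564}{48607} \approx 1.0197$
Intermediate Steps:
$m{\left(Y \right)} = 2 Y$
$O{\left(h \right)} = -22$ ($O{\left(h \right)} = 3 - \left(7 - 2\right) 5 = 3 - 5 \cdot 5 = 3 - 25 = -22$)
$\frac{49586 + O{\left(73 \right)}}{48515 + m{\left(46 \right)}} = \frac{49586 - 22}{48515 + 2 \cdot 46} = \frac{49564}{48515 + 92} = \frac{49564}{48607}$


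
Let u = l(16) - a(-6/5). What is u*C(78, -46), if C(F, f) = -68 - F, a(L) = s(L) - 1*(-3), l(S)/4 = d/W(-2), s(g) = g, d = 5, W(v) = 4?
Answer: -2336/5 ≈ -467.20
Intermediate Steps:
l(S) = 5 (l(S) = 4*(5/4) = 5)
a(L) = 3 + L (a(L) = L - 1*(-3) = L + 3 = 3 + L)
u = 16/5 (u = 5 - (3 - 6/5) = 5 - 1*9/5 = 5 - 9/5 = 16/5 ≈ 3.2000)
u*C(78, -46) = 16*(-68 - 1*78)/5 = 16*(-68 - 78)/5 = (16/5)*(-146) = -2336/5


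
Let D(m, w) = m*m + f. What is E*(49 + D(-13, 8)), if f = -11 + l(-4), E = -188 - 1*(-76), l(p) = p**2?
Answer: -24976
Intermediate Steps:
E = -112 (E = -188 + 76 = -112)
f = 5 (f = -11 + (-4)**2 = -11 + 16 = 5)
D(m, w) = 5 + m**2 (D(m, w) = m*m + 5 = m**2 + 5 = 5 + m**2)
E*(49 + D(-13, 8)) = -112*(49 + (5 + (-13)**2)) = -112*(49 + (5 + 169)) = -112*(49 + 174) = -112*223 = -24976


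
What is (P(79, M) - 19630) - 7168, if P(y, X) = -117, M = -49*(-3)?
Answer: -26915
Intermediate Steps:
M = 147
(P(79, M) - 19630) - 7168 = (-117 - 19630) - 7168 = -19747 - 7168 = -26915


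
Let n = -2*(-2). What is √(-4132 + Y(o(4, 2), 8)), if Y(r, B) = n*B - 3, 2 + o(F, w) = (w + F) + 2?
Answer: I*√4103 ≈ 64.055*I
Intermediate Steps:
n = 4
o(F, w) = F + w (o(F, w) = -2 + ((w + F) + 2) = -2 + ((F + w) + 2) = -2 + (2 + F + w) = F + w)
Y(r, B) = -3 + 4*B (Y(r, B) = 4*B - 3 = -3 + 4*B)
√(-4132 + Y(o(4, 2), 8)) = √(-4132 + (-3 + 4*8)) = √(-4132 + (-3 + 32)) = √(-4132 + 29) = √(-4103) = I*√4103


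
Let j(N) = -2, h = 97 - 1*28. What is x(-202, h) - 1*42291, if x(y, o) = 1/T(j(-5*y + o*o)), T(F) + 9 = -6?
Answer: -634366/15 ≈ -42291.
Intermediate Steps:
h = 69 (h = 97 - 28 = 69)
T(F) = -15 (T(F) = -9 - 6 = -15)
x(y, o) = -1/15 (x(y, o) = 1/(-15) = -1/15)
x(-202, h) - 1*42291 = -1/15 - 1*42291 = -1/15 - 42291 = -634366/15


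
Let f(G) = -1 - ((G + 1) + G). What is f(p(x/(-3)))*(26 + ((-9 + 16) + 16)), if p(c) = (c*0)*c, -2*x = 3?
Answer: -98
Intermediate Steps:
x = -3/2 (x = -½*3 = -3/2 ≈ -1.5000)
p(c) = 0 (p(c) = 0*c = 0)
f(G) = -2 - 2*G (f(G) = -1 - ((1 + G) + G) = -1 - (1 + 2*G) = -1 + (-1 - 2*G) = -2 - 2*G)
f(p(x/(-3)))*(26 + ((-9 + 16) + 16)) = (-2 - 2*0)*(26 + ((-9 + 16) + 16)) = (-2 + 0)*(26 + (7 + 16)) = -2*(26 + 23) = -2*49 = -98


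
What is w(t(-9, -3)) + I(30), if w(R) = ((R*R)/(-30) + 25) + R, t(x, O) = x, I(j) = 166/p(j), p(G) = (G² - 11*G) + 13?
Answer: 79199/5830 ≈ 13.585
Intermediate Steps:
p(G) = 13 + G² - 11*G
I(j) = 166/(13 + j² - 11*j)
w(R) = 25 + R - R²/30 (w(R) = (R²*(-1/30) + 25) + R = (-R²/30 + 25) + R = (25 - R²/30) + R = 25 + R - R²/30)
w(t(-9, -3)) + I(30) = (25 - 9 - 1/30*(-9)²) + 166/(13 + 30² - 11*30) = (25 - 9 - 1/30*81) + 166/(13 + 900 - 330) = (25 - 9 - 27/10) + 166/583 = 133/10 + 166*(1/583) = 133/10 + 166/583 = 79199/5830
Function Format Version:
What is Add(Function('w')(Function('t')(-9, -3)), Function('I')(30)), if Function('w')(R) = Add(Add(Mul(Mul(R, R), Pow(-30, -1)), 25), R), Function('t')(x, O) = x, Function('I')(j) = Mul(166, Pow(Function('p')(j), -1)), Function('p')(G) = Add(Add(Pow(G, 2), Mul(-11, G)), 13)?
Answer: Rational(79199, 5830) ≈ 13.585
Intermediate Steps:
Function('p')(G) = Add(13, Pow(G, 2), Mul(-11, G))
Function('I')(j) = Mul(166, Pow(Add(13, Pow(j, 2), Mul(-11, j)), -1))
Function('w')(R) = Add(25, R, Mul(Rational(-1, 30), Pow(R, 2))) (Function('w')(R) = Add(Add(Mul(Pow(R, 2), Rational(-1, 30)), 25), R) = Add(Add(Mul(Rational(-1, 30), Pow(R, 2)), 25), R) = Add(Add(25, Mul(Rational(-1, 30), Pow(R, 2))), R) = Add(25, R, Mul(Rational(-1, 30), Pow(R, 2))))
Add(Function('w')(Function('t')(-9, -3)), Function('I')(30)) = Add(Add(25, -9, Mul(Rational(-1, 30), Pow(-9, 2))), Mul(166, Pow(Add(13, Pow(30, 2), Mul(-11, 30)), -1))) = Add(Add(25, -9, Mul(Rational(-1, 30), 81)), Mul(166, Pow(Add(13, 900, -330), -1))) = Add(Add(25, -9, Rational(-27, 10)), Mul(166, Pow(583, -1))) = Add(Rational(133, 10), Mul(166, Rational(1, 583))) = Add(Rational(133, 10), Rational(166, 583)) = Rational(79199, 5830)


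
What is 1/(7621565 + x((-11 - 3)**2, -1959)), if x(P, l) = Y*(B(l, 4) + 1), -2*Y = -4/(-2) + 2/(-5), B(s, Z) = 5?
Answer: 5/38107801 ≈ 1.3121e-7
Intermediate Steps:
Y = -4/5 (Y = -(-4/(-2) + 2/(-5))/2 = -(-4*(-1/2) + 2*(-1/5))/2 = -(2 - 2/5)/2 = -1/2*8/5 = -4/5 ≈ -0.80000)
x(P, l) = -24/5 (x(P, l) = -4*(5 + 1)/5 = -4/5*6 = -24/5)
1/(7621565 + x((-11 - 3)**2, -1959)) = 1/(7621565 - 24/5) = 1/(38107801/5) = 5/38107801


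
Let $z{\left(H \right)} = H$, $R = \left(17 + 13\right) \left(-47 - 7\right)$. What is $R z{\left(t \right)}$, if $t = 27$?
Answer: $-43740$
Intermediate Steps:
$R = -1620$ ($R = 30 \left(-54\right) = -1620$)
$R z{\left(t \right)} = \left(-1620\right) 27 = -43740$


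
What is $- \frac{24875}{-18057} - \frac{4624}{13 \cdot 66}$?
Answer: $- \frac{796831}{198627} \approx -4.0117$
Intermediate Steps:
$- \frac{24875}{-18057} - \frac{4624}{13 \cdot 66} = \left(-24875\right) \left(- \frac{1}{18057}\right) - \frac{4624}{858} = \frac{24875}{18057} - \frac{2312}{429} = - \frac{796831}{198627}$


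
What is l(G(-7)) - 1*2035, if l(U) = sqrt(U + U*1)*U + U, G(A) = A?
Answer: -2042 - 7*I*sqrt(14) ≈ -2042.0 - 26.192*I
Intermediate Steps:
l(U) = U + sqrt(2)*U**(3/2) (l(U) = sqrt(U + U)*U + U = sqrt(2*U)*U + U = (sqrt(2)*sqrt(U))*U + U = sqrt(2)*U**(3/2) + U = U + sqrt(2)*U**(3/2))
l(G(-7)) - 1*2035 = (-7 + sqrt(2)*(-7)**(3/2)) - 1*2035 = (-7 + sqrt(2)*(-7*I*sqrt(7))) - 2035 = (-7 - 7*I*sqrt(14)) - 2035 = -2042 - 7*I*sqrt(14)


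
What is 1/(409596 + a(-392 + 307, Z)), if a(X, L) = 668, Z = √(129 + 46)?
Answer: 1/410264 ≈ 2.4375e-6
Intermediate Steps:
Z = 5*√7 (Z = √175 = 5*√7 ≈ 13.229)
1/(409596 + a(-392 + 307, Z)) = 1/(409596 + 668) = 1/410264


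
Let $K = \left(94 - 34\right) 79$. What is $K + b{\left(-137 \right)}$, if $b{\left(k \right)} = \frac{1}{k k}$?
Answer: $\frac{88965061}{18769} \approx 4740.0$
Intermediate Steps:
$K = 4740$ ($K = 60 \cdot 79 = 4740$)
$b{\left(k \right)} = \frac{1}{k^{2}}$
$K + b{\left(-137 \right)} = 4740 + \frac{1}{18769} = \frac{88965061}{18769}$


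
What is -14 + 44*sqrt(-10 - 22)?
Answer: -14 + 176*I*sqrt(2) ≈ -14.0 + 248.9*I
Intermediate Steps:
-14 + 44*sqrt(-10 - 22) = -14 + 44*sqrt(-32) = -14 + 44*(4*I*sqrt(2)) = -14 + 176*I*sqrt(2)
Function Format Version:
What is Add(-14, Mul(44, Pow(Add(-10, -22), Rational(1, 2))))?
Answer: Add(-14, Mul(176, I, Pow(2, Rational(1, 2)))) ≈ Add(-14.000, Mul(248.90, I))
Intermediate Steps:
Add(-14, Mul(44, Pow(Add(-10, -22), Rational(1, 2)))) = Add(-14, Mul(44, Pow(-32, Rational(1, 2)))) = Add(-14, Mul(44, Mul(4, I, Pow(2, Rational(1, 2))))) = Add(-14, Mul(176, I, Pow(2, Rational(1, 2))))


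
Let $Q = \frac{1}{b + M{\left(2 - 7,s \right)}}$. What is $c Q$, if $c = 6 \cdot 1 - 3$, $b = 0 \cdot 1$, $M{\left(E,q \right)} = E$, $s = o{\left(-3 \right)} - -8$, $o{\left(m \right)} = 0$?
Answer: $- \frac{3}{5} \approx -0.6$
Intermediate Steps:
$s = 8$ ($s = 0 - -8 = 0 + 8 = 8$)
$b = 0$
$c = 3$ ($c = 6 - 3 = 3$)
$Q = - \frac{1}{5}$ ($Q = \frac{1}{0 + \left(2 - 7\right)} = \frac{1}{0 - 5} = \frac{1}{-5} = - \frac{1}{5} \approx -0.2$)
$c Q = 3 \left(- \frac{1}{5}\right) = - \frac{3}{5}$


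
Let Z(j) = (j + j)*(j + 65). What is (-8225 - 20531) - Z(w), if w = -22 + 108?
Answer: -54728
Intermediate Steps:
w = 86
Z(j) = 2*j*(65 + j) (Z(j) = (2*j)*(65 + j) = 2*j*(65 + j))
(-8225 - 20531) - Z(w) = (-8225 - 20531) - 2*86*(65 + 86) = -28756 - 2*86*151 = -28756 - 1*25972 = -28756 - 25972 = -54728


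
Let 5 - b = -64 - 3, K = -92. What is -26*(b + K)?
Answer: 520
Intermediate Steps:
b = 72 (b = 5 - (-64 - 3) = 5 - 1*(-67) = 5 + 67 = 72)
-26*(b + K) = -26*(72 - 92) = -26*(-20) = 520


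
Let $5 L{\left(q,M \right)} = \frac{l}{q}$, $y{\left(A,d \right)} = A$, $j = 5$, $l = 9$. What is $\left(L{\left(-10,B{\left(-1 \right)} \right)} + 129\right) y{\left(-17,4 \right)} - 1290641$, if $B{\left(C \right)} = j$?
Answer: $- \frac{64641547}{50} \approx -1.2928 \cdot 10^{6}$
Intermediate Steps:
$B{\left(C \right)} = 5$
$L{\left(q,M \right)} = \frac{9}{5 q}$ ($L{\left(q,M \right)} = \frac{9 \frac{1}{q}}{5} = \frac{9}{5 q}$)
$\left(L{\left(-10,B{\left(-1 \right)} \right)} + 129\right) y{\left(-17,4 \right)} - 1290641 = \left(\frac{9}{5 \left(-10\right)} + 129\right) \left(-17\right) - 1290641 = \left(\frac{9}{5} \left(- \frac{1}{10}\right) + 129\right) \left(-17\right) - 1290641 = \left(- \frac{9}{50} + 129\right) \left(-17\right) - 1290641 = \frac{6441}{50} \left(-17\right) - 1290641 = - \frac{109497}{50} - 1290641 = - \frac{64641547}{50}$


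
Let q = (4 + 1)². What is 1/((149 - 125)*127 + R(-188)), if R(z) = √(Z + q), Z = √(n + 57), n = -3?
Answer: 1/(3048 + √(25 + 3*√6)) ≈ 0.00032747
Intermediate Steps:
Z = 3*√6 (Z = √(-3 + 57) = √54 = 3*√6 ≈ 7.3485)
q = 25 (q = 5² = 25)
R(z) = √(25 + 3*√6) (R(z) = √(3*√6 + 25) = √(25 + 3*√6))
1/((149 - 125)*127 + R(-188)) = 1/((149 - 125)*127 + √(25 + 3*√6)) = 1/(24*127 + √(25 + 3*√6)) = 1/(3048 + √(25 + 3*√6))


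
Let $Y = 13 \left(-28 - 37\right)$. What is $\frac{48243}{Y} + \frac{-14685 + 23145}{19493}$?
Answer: $- \frac{71788623}{1267045} \approx -56.658$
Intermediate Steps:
$Y = -845$ ($Y = 13 \left(-65\right) = -845$)
$\frac{48243}{Y} + \frac{-14685 + 23145}{19493} = \frac{48243}{-845} + \frac{-14685 + 23145}{19493} = 48243 \left(- \frac{1}{845}\right) + 8460 \cdot \frac{1}{19493} = - \frac{3711}{65} + \frac{8460}{19493} = - \frac{71788623}{1267045}$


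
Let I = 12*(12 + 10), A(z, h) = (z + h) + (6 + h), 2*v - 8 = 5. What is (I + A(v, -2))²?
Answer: 297025/4 ≈ 74256.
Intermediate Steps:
v = 13/2 (v = 4 + (½)*5 = 4 + 5/2 = 13/2 ≈ 6.5000)
A(z, h) = 6 + z + 2*h (A(z, h) = (h + z) + (6 + h) = 6 + z + 2*h)
I = 264 (I = 12*22 = 264)
(I + A(v, -2))² = (264 + (6 + 13/2 + 2*(-2)))² = (264 + (6 + 13/2 - 4))² = (264 + 17/2)² = (545/2)² = 297025/4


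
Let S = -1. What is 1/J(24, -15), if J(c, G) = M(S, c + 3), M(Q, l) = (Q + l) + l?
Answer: 1/53 ≈ 0.018868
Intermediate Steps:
M(Q, l) = Q + 2*l
J(c, G) = 5 + 2*c (J(c, G) = -1 + 2*(c + 3) = -1 + 2*(3 + c) = -1 + (6 + 2*c) = 5 + 2*c)
1/J(24, -15) = 1/(5 + 2*24) = 1/(5 + 48) = 1/53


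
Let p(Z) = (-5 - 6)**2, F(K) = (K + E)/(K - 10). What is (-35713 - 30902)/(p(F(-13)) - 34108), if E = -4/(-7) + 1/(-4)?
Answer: 22205/11329 ≈ 1.9600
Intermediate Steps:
E = 9/28 (E = -4*(-1/7) + 1*(-1/4) = 4/7 - 1/4 = 9/28 ≈ 0.32143)
F(K) = (9/28 + K)/(-10 + K) (F(K) = (K + 9/28)/(K - 10) = (9/28 + K)/(-10 + K))
p(Z) = 121 (p(Z) = (-11)**2 = 121)
(-35713 - 30902)/(p(F(-13)) - 34108) = (-35713 - 30902)/(121 - 34108) = -66615/(-33987) = -66615*(-1/33987) = 22205/11329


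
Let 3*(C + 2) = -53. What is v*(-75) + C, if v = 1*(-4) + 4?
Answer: -59/3 ≈ -19.667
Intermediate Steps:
C = -59/3 (C = -2 + (⅓)*(-53) = -2 - 53/3 = -59/3 ≈ -19.667)
v = 0 (v = -4 + 4 = 0)
v*(-75) + C = 0*(-75) - 59/3 = 0 - 59/3 = -59/3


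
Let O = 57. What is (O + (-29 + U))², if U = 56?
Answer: 7056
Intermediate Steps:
(O + (-29 + U))² = (57 + (-29 + 56))² = (57 + 27)² = 84² = 7056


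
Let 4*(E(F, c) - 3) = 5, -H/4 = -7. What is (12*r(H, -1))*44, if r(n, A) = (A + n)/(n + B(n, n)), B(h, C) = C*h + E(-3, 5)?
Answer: 57024/3265 ≈ 17.465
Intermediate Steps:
H = 28 (H = -4*(-7) = 28)
E(F, c) = 17/4 (E(F, c) = 3 + (¼)*5 = 3 + 5/4 = 17/4)
B(h, C) = 17/4 + C*h (B(h, C) = C*h + 17/4 = 17/4 + C*h)
r(n, A) = (A + n)/(17/4 + n + n²) (r(n, A) = (A + n)/(n + (17/4 + n*n)) = (A + n)/(n + (17/4 + n²)) = (A + n)/(17/4 + n + n²))
(12*r(H, -1))*44 = (12*(4*(-1 + 28)/(17 + 4*28 + 4*28²)))*44 = (12*(4*27/(17 + 112 + 4*784)))*44 = (12*(4*27/(17 + 112 + 3136)))*44 = (12*(4*27/3265))*44 = (12*(4*(1/3265)*27))*44 = (12*(108/3265))*44 = (1296/3265)*44 = 57024/3265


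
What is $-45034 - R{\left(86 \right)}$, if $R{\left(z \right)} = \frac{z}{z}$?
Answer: $-45035$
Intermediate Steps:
$R{\left(z \right)} = 1$
$-45034 - R{\left(86 \right)} = -45034 - 1 = -45035$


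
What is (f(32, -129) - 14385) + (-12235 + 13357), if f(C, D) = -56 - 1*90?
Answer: -13409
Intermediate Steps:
f(C, D) = -146 (f(C, D) = -56 - 90 = -146)
(f(32, -129) - 14385) + (-12235 + 13357) = (-146 - 14385) + (-12235 + 13357) = -14531 + 1122 = -13409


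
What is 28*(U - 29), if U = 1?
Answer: -784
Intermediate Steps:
28*(U - 29) = 28*(1 - 29) = 28*(-28) = -784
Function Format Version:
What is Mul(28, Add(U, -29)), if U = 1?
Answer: -784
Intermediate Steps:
Mul(28, Add(U, -29)) = Mul(28, Add(1, -29)) = Mul(28, -28) = -784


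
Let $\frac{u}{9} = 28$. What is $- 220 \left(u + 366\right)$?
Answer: $-135960$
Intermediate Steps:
$u = 252$ ($u = 9 \cdot 28 = 252$)
$- 220 \left(u + 366\right) = - 220 \left(252 + 366\right) = \left(-220\right) 618 = -135960$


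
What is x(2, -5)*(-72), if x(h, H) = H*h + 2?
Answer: 576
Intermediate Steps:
x(h, H) = 2 + H*h
x(2, -5)*(-72) = (2 - 5*2)*(-72) = (2 - 10)*(-72) = -8*(-72) = 576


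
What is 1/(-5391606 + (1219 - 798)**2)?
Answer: -1/5214365 ≈ -1.9178e-7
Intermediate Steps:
1/(-5391606 + (1219 - 798)**2) = 1/(-5391606 + 421**2) = 1/(-5391606 + 177241) = 1/(-5214365) = -1/5214365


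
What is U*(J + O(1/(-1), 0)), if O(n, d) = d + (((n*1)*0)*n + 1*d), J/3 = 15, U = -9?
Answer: -405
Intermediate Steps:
J = 45 (J = 3*15 = 45)
O(n, d) = 2*d (O(n, d) = d + ((n*0)*n + d) = d + (0*n + d) = d + (0 + d) = d + d = 2*d)
U*(J + O(1/(-1), 0)) = -9*(45 + 2*0) = -9*(45 + 0) = -9*45 = -405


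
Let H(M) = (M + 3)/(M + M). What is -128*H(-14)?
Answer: -352/7 ≈ -50.286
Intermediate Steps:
H(M) = (3 + M)/(2*M) (H(M) = (3 + M)/((2*M)) = (3 + M)*(1/(2*M)) = (3 + M)/(2*M))
-128*H(-14) = -64*(3 - 14)/(-14) = -64*(-1)*(-11)/14 = -128*11/28 = -352/7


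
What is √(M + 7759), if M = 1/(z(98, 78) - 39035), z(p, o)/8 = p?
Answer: 18*√35038566267/38251 ≈ 88.085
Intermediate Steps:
z(p, o) = 8*p
M = -1/38251 (M = 1/(8*98 - 39035) = 1/(784 - 39035) = 1/(-38251) = -1/38251 ≈ -2.6143e-5)
√(M + 7759) = √(-1/38251 + 7759) = √(296789508/38251) = 18*√35038566267/38251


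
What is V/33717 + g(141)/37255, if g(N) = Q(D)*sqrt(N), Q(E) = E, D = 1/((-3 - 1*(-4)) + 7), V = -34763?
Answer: -34763/33717 + sqrt(141)/298040 ≈ -1.0310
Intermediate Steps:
D = 1/8 (D = 1/((-3 + 4) + 7) = 1/(1 + 7) = 1/8 ≈ 0.12500)
g(N) = sqrt(N)/8
V/33717 + g(141)/37255 = -34763/33717 + (sqrt(141)/8)/37255 = -34763*1/33717 + (sqrt(141)/8)*(1/37255) = -34763/33717 + sqrt(141)/298040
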